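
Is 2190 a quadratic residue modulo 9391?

yes

(2190|9391)
  = (1095|9391)    [9391 ≡ 7 mod 8 ⇒ (2|9391) = +1]
  = -(9391|1095)    [QR: both ≡ 3 mod 4, sign flips]
  = -(631|1095)    [9391 ≡ 631 mod 1095]
  = (1095|631)    [QR: both ≡ 3 mod 4, sign flips]
  = (464|631)    [1095 ≡ 464 mod 631]
  = (29|631)    [631 ≡ 7 mod 8 ⇒ (2|631)^4 = +1]
  = (631|29)    [QR: 29 ≡ 1 mod 4, sign kept]
  = (22|29)    [631 ≡ 22 mod 29]
  = -(11|29)    [29 ≡ 5 mod 8 ⇒ (2|29) = -1]
  = -(29|11)    [QR: 29 ≡ 1 mod 4, sign kept]
  = -(7|11)    [29 ≡ 7 mod 11]
  = (11|7)    [QR: both ≡ 3 mod 4, sign flips]
  = (4|7)    [11 ≡ 4 mod 7]
  = (1|7)    [7 ≡ 7 mod 8 ⇒ (2|7)^2 = +1]
  = 1    [(1|7) = 1]
The Legendre symbol is 1, so x^2 ≡ 2190 (mod 9391) has solution.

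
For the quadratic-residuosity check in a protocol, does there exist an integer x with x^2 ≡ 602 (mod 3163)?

yes

Factor out 2: 602 = 2·301. Since 3163 ≡ 3 (mod 8), (2|3163) = -1. Now have -(301|3163).
301 ≡ 1 (mod 4), so quadratic reciprocity gives (301|3163) = (3163|301). Reduce: 3163 ≡ 153 (mod 301). Now have -(153|301).
153 ≡ 1 (mod 4), so quadratic reciprocity gives (153|301) = (301|153). Reduce: 301 ≡ 148 (mod 153). Now have -(148|153).
Factor out 2: 148 = 2^2·37. Since 153 ≡ 1 (mod 8), (2|153) = +1, and (2|153)^2 = +1. Now have -(37|153).
37 ≡ 1 (mod 4), so quadratic reciprocity gives (37|153) = (153|37). Reduce: 153 ≡ 5 (mod 37). Now have -(5|37).
5 ≡ 1 (mod 4), so quadratic reciprocity gives (5|37) = (37|5). Reduce: 37 ≡ 2 (mod 5). Now have -(2|5).
Factor out 2: 2 = 2. Since 5 ≡ 5 (mod 8), (2|5) = -1. Now have (1|5).
(1|5) = 1. Collecting the sign factors: 1.
The Legendre symbol is 1, so x^2 ≡ 602 (mod 3163) has solution.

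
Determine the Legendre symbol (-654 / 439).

1

(-654 / 439)
  = -(654 / 439)    [439 ≡ 3 mod 4 ⇒ (-1 / 439) = -1]
  = -(215 / 439)    [654 ≡ 215 mod 439]
  = (439 / 215)    [QR: both ≡ 3 mod 4, sign flips]
  = (9 / 215)    [439 ≡ 9 mod 215]
  = (215 / 9)    [QR: 9 ≡ 1 mod 4, sign kept]
  = (8 / 9)    [215 ≡ 8 mod 9]
  = (1 / 9)    [9 ≡ 1 mod 8 ⇒ (2 / 9)^3 = +1]
  = 1    [(1 / 9) = 1]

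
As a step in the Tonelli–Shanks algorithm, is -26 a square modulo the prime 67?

Pull out -1: (-26/67) = (-1/67)·(26/67). Since 67 ≡ 3 (mod 4), (-1/67) = -1. Now have -(26/67).
Factor out 2: 26 = 2·13. Since 67 ≡ 3 (mod 8), (2/67) = -1. Now have (13/67).
13 ≡ 1 (mod 4), so quadratic reciprocity gives (13/67) = (67/13). Reduce: 67 ≡ 2 (mod 13). Now have (2/13).
Factor out 2: 2 = 2. Since 13 ≡ 5 (mod 8), (2/13) = -1. Now have -(1/13).
(1/13) = 1. Collecting the sign factors: -1.
(-26/67) = -1, and 67 is prime, so -26 is not a quadratic residue mod 67.

no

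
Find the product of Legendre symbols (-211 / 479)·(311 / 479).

By multiplicativity, (-211·311 / 479) = (-211 / 479)·(311 / 479).
First factor (-211 / 479):
Reduce the numerator: -211 ≡ 268 (mod 479), so (-211 / 479) = (268 / 479).
Factor out 2: 268 = 2^2·67. Since 479 ≡ 7 (mod 8), (2 / 479) = +1, and (2 / 479)^2 = +1. Now have (67 / 479).
Both 67 ≡ 3 and 479 ≡ 3 (mod 4), so reciprocity gives (67 / 479) = -(479 / 67). Reduce: 479 ≡ 10 (mod 67). Now have -(10 / 67).
Factor out 2: 10 = 2·5. Since 67 ≡ 3 (mod 8), (2 / 67) = -1. Now have (5 / 67).
5 ≡ 1 (mod 4), so quadratic reciprocity gives (5 / 67) = (67 / 5). Reduce: 67 ≡ 2 (mod 5). Now have (2 / 5).
Factor out 2: 2 = 2. Since 5 ≡ 5 (mod 8), (2 / 5) = -1. Now have -(1 / 5).
(1 / 5) = 1. Collecting the sign factors: -1.
Second factor (311 / 479):
Both 311 ≡ 3 and 479 ≡ 3 (mod 4), so reciprocity gives (311 / 479) = -(479 / 311). Reduce: 479 ≡ 168 (mod 311). Now have -(168 / 311).
Factor out 2: 168 = 2^3·21. Since 311 ≡ 7 (mod 8), (2 / 311) = +1, and (2 / 311)^3 = +1. Now have -(21 / 311).
21 ≡ 1 (mod 4), so quadratic reciprocity gives (21 / 311) = (311 / 21). Reduce: 311 ≡ 17 (mod 21). Now have -(17 / 21).
17 ≡ 1 (mod 4), so quadratic reciprocity gives (17 / 21) = (21 / 17). Reduce: 21 ≡ 4 (mod 17). Now have -(4 / 17).
Factor out 2: 4 = 2^2. Since 17 ≡ 1 (mod 8), (2 / 17) = +1, and (2 / 17)^2 = +1. Now have -(1 / 17).
(1 / 17) = 1. Collecting the sign factors: -1.
Product: (-1)·(-1) = 1.

1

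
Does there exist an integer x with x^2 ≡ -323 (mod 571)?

Reduce the numerator: -323 ≡ 248 (mod 571), so (-323|571) = (248|571).
Factor out 2: 248 = 2^3·31. Since 571 ≡ 3 (mod 8), (2|571) = -1, and (2|571)^3 = -1. Now have -(31|571).
Both 31 ≡ 3 and 571 ≡ 3 (mod 4), so reciprocity gives (31|571) = -(571|31). Reduce: 571 ≡ 13 (mod 31). Now have (13|31).
13 ≡ 1 (mod 4), so quadratic reciprocity gives (13|31) = (31|13). Reduce: 31 ≡ 5 (mod 13). Now have (5|13).
5 ≡ 1 (mod 4), so quadratic reciprocity gives (5|13) = (13|5). Reduce: 13 ≡ 3 (mod 5). Now have (3|5).
5 ≡ 1 (mod 4), so quadratic reciprocity gives (3|5) = (5|3). Reduce: 5 ≡ 2 (mod 3). Now have (2|3).
Factor out 2: 2 = 2. Since 3 ≡ 3 (mod 8), (2|3) = -1. Now have -(1|3).
(1|3) = 1. Collecting the sign factors: -1.
(-323|571) = -1, and 571 is prime, so -323 is not a quadratic residue mod 571.

no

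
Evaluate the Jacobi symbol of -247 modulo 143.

0

(-247 / 143)
  = -(247 / 143)    [143 ≡ 3 mod 4 ⇒ (-1 / 143) = -1]
  = -(104 / 143)    [247 ≡ 104 mod 143]
  = -(13 / 143)    [143 ≡ 7 mod 8 ⇒ (2 / 143)^3 = +1]
  = -(143 / 13)    [QR: 13 ≡ 1 mod 4, sign kept]
  = -(0 / 13)    [143 ≡ 0 mod 13]
  = 0    [numerator 0, gcd > 1]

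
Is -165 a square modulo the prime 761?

yes

(-165/761)
  = (165/761)    [761 ≡ 1 mod 4 ⇒ (-1/761) = +1]
  = (761/165)    [QR: 165 ≡ 1 mod 4, sign kept]
  = (101/165)    [761 ≡ 101 mod 165]
  = (165/101)    [QR: 101 ≡ 1 mod 4, sign kept]
  = (64/101)    [165 ≡ 64 mod 101]
  = (1/101)    [101 ≡ 5 mod 8 ⇒ (2/101)^6 = +1]
  = 1    [(1/101) = 1]
(-165/761) = 1, and 761 is prime, so -165 is a quadratic residue mod 761.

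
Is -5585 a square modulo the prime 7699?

no

Pull out -1: (-5585|7699) = (-1|7699)·(5585|7699). Since 7699 ≡ 3 (mod 4), (-1|7699) = -1. Now have -(5585|7699).
5585 ≡ 1 (mod 4), so quadratic reciprocity gives (5585|7699) = (7699|5585). Reduce: 7699 ≡ 2114 (mod 5585). Now have -(2114|5585).
Factor out 2: 2114 = 2·1057. Since 5585 ≡ 1 (mod 8), (2|5585) = +1. Now have -(1057|5585).
1057 ≡ 1 (mod 4), so quadratic reciprocity gives (1057|5585) = (5585|1057). Reduce: 5585 ≡ 300 (mod 1057). Now have -(300|1057).
Factor out 2: 300 = 2^2·75. Since 1057 ≡ 1 (mod 8), (2|1057) = +1, and (2|1057)^2 = +1. Now have -(75|1057).
1057 ≡ 1 (mod 4), so quadratic reciprocity gives (75|1057) = (1057|75). Reduce: 1057 ≡ 7 (mod 75). Now have -(7|75).
Both 7 ≡ 3 and 75 ≡ 3 (mod 4), so reciprocity gives (7|75) = -(75|7). Reduce: 75 ≡ 5 (mod 7). Now have (5|7).
5 ≡ 1 (mod 4), so quadratic reciprocity gives (5|7) = (7|5). Reduce: 7 ≡ 2 (mod 5). Now have (2|5).
Factor out 2: 2 = 2. Since 5 ≡ 5 (mod 8), (2|5) = -1. Now have -(1|5).
(1|5) = 1. Collecting the sign factors: -1.
(-5585|7699) = -1, and 7699 is prime, so -5585 is not a quadratic residue mod 7699.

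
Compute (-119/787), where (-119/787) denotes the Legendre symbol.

(-119/787)
  = (668/787)    [-119 ≡ 668 mod 787]
  = (167/787)    [787 ≡ 3 mod 8 ⇒ (2/787)^2 = +1]
  = -(787/167)    [QR: both ≡ 3 mod 4, sign flips]
  = -(119/167)    [787 ≡ 119 mod 167]
  = (167/119)    [QR: both ≡ 3 mod 4, sign flips]
  = (48/119)    [167 ≡ 48 mod 119]
  = (3/119)    [119 ≡ 7 mod 8 ⇒ (2/119)^4 = +1]
  = -(119/3)    [QR: both ≡ 3 mod 4, sign flips]
  = -(2/3)    [119 ≡ 2 mod 3]
  = (1/3)    [3 ≡ 3 mod 8 ⇒ (2/3) = -1]
  = 1    [(1/3) = 1]

1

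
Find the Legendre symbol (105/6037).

1

105 ≡ 1 (mod 4), so quadratic reciprocity gives (105/6037) = (6037/105). Reduce: 6037 ≡ 52 (mod 105). Now have (52/105).
Factor out 2: 52 = 2^2·13. Since 105 ≡ 1 (mod 8), (2/105) = +1, and (2/105)^2 = +1. Now have (13/105).
13 ≡ 1 (mod 4), so quadratic reciprocity gives (13/105) = (105/13). Reduce: 105 ≡ 1 (mod 13). Now have (1/13).
(1/13) = 1. Collecting the sign factors: 1.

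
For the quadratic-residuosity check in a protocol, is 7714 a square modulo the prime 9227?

yes

(7714|9227)
  = -(3857|9227)    [9227 ≡ 3 mod 8 ⇒ (2|9227) = -1]
  = -(9227|3857)    [QR: 3857 ≡ 1 mod 4, sign kept]
  = -(1513|3857)    [9227 ≡ 1513 mod 3857]
  = -(3857|1513)    [QR: 1513 ≡ 1 mod 4, sign kept]
  = -(831|1513)    [3857 ≡ 831 mod 1513]
  = -(1513|831)    [QR: 1513 ≡ 1 mod 4, sign kept]
  = -(682|831)    [1513 ≡ 682 mod 831]
  = -(341|831)    [831 ≡ 7 mod 8 ⇒ (2|831) = +1]
  = -(831|341)    [QR: 341 ≡ 1 mod 4, sign kept]
  = -(149|341)    [831 ≡ 149 mod 341]
  = -(341|149)    [QR: 149 ≡ 1 mod 4, sign kept]
  = -(43|149)    [341 ≡ 43 mod 149]
  = -(149|43)    [QR: 149 ≡ 1 mod 4, sign kept]
  = -(20|43)    [149 ≡ 20 mod 43]
  = -(5|43)    [43 ≡ 3 mod 8 ⇒ (2|43)^2 = +1]
  = -(43|5)    [QR: 5 ≡ 1 mod 4, sign kept]
  = -(3|5)    [43 ≡ 3 mod 5]
  = -(5|3)    [QR: 5 ≡ 1 mod 4, sign kept]
  = -(2|3)    [5 ≡ 2 mod 3]
  = (1|3)    [3 ≡ 3 mod 8 ⇒ (2|3) = -1]
  = 1    [(1|3) = 1]
(7714|9227) = 1, and 9227 is prime, so 7714 is a quadratic residue mod 9227.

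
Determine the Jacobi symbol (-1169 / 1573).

Pull out -1: (-1169 / 1573) = (-1 / 1573)·(1169 / 1573). Since 1573 ≡ 1 (mod 4), (-1 / 1573) = +1. Now have (1169 / 1573).
1169 ≡ 1 (mod 4), so quadratic reciprocity gives (1169 / 1573) = (1573 / 1169). Reduce: 1573 ≡ 404 (mod 1169). Now have (404 / 1169).
Factor out 2: 404 = 2^2·101. Since 1169 ≡ 1 (mod 8), (2 / 1169) = +1, and (2 / 1169)^2 = +1. Now have (101 / 1169).
101 ≡ 1 (mod 4), so quadratic reciprocity gives (101 / 1169) = (1169 / 101). Reduce: 1169 ≡ 58 (mod 101). Now have (58 / 101).
Factor out 2: 58 = 2·29. Since 101 ≡ 5 (mod 8), (2 / 101) = -1. Now have -(29 / 101).
29 ≡ 1 (mod 4), so quadratic reciprocity gives (29 / 101) = (101 / 29). Reduce: 101 ≡ 14 (mod 29). Now have -(14 / 29).
Factor out 2: 14 = 2·7. Since 29 ≡ 5 (mod 8), (2 / 29) = -1. Now have (7 / 29).
29 ≡ 1 (mod 4), so quadratic reciprocity gives (7 / 29) = (29 / 7). Reduce: 29 ≡ 1 (mod 7). Now have (1 / 7).
(1 / 7) = 1. Collecting the sign factors: 1.

1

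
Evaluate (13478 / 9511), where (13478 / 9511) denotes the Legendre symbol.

-1

(13478 / 9511)
  = (3967 / 9511)    [13478 ≡ 3967 mod 9511]
  = -(9511 / 3967)    [QR: both ≡ 3 mod 4, sign flips]
  = -(1577 / 3967)    [9511 ≡ 1577 mod 3967]
  = -(3967 / 1577)    [QR: 1577 ≡ 1 mod 4, sign kept]
  = -(813 / 1577)    [3967 ≡ 813 mod 1577]
  = -(1577 / 813)    [QR: 813 ≡ 1 mod 4, sign kept]
  = -(764 / 813)    [1577 ≡ 764 mod 813]
  = -(191 / 813)    [813 ≡ 5 mod 8 ⇒ (2 / 813)^2 = +1]
  = -(813 / 191)    [QR: 813 ≡ 1 mod 4, sign kept]
  = -(49 / 191)    [813 ≡ 49 mod 191]
  = -(191 / 49)    [QR: 49 ≡ 1 mod 4, sign kept]
  = -(44 / 49)    [191 ≡ 44 mod 49]
  = -(11 / 49)    [49 ≡ 1 mod 8 ⇒ (2 / 49)^2 = +1]
  = -(49 / 11)    [QR: 49 ≡ 1 mod 4, sign kept]
  = -(5 / 11)    [49 ≡ 5 mod 11]
  = -(11 / 5)    [QR: 5 ≡ 1 mod 4, sign kept]
  = -(1 / 5)    [11 ≡ 1 mod 5]
  = -1    [(1 / 5) = 1]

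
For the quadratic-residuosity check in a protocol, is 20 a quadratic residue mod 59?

yes

Factor out 2: 20 = 2^2·5. Since 59 ≡ 3 (mod 8), (2|59) = -1, and (2|59)^2 = +1. Now have (5|59).
5 ≡ 1 (mod 4), so quadratic reciprocity gives (5|59) = (59|5). Reduce: 59 ≡ 4 (mod 5). Now have (4|5).
Factor out 2: 4 = 2^2. Since 5 ≡ 5 (mod 8), (2|5) = -1, and (2|5)^2 = +1. Now have (1|5).
(1|5) = 1. Collecting the sign factors: 1.
(20|59) = 1, and 59 is prime, so 20 is a quadratic residue mod 59.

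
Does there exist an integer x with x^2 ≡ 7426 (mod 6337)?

(7426/6337)
  = (1089/6337)    [7426 ≡ 1089 mod 6337]
  = (6337/1089)    [QR: 1089 ≡ 1 mod 4, sign kept]
  = (892/1089)    [6337 ≡ 892 mod 1089]
  = (223/1089)    [1089 ≡ 1 mod 8 ⇒ (2/1089)^2 = +1]
  = (1089/223)    [QR: 1089 ≡ 1 mod 4, sign kept]
  = (197/223)    [1089 ≡ 197 mod 223]
  = (223/197)    [QR: 197 ≡ 1 mod 4, sign kept]
  = (26/197)    [223 ≡ 26 mod 197]
  = -(13/197)    [197 ≡ 5 mod 8 ⇒ (2/197) = -1]
  = -(197/13)    [QR: 13 ≡ 1 mod 4, sign kept]
  = -(2/13)    [197 ≡ 2 mod 13]
  = (1/13)    [13 ≡ 5 mod 8 ⇒ (2/13) = -1]
  = 1    [(1/13) = 1]
The Legendre symbol is 1, so x^2 ≡ 7426 (mod 6337) has solution.

yes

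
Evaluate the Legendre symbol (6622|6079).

Reduce the numerator: 6622 ≡ 543 (mod 6079), so (6622|6079) = (543|6079).
Both 543 ≡ 3 and 6079 ≡ 3 (mod 4), so reciprocity gives (543|6079) = -(6079|543). Reduce: 6079 ≡ 106 (mod 543). Now have -(106|543).
Factor out 2: 106 = 2·53. Since 543 ≡ 7 (mod 8), (2|543) = +1. Now have -(53|543).
53 ≡ 1 (mod 4), so quadratic reciprocity gives (53|543) = (543|53). Reduce: 543 ≡ 13 (mod 53). Now have -(13|53).
13 ≡ 1 (mod 4), so quadratic reciprocity gives (13|53) = (53|13). Reduce: 53 ≡ 1 (mod 13). Now have -(1|13).
(1|13) = 1. Collecting the sign factors: -1.

-1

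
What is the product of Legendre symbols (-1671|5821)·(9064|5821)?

By multiplicativity, (-1671·9064|5821) = (-1671|5821)·(9064|5821).
First factor (-1671|5821):
(-1671|5821)
  = (4150|5821)    [-1671 ≡ 4150 mod 5821]
  = -(2075|5821)    [5821 ≡ 5 mod 8 ⇒ (2|5821) = -1]
  = -(5821|2075)    [QR: 5821 ≡ 1 mod 4, sign kept]
  = -(1671|2075)    [5821 ≡ 1671 mod 2075]
  = (2075|1671)    [QR: both ≡ 3 mod 4, sign flips]
  = (404|1671)    [2075 ≡ 404 mod 1671]
  = (101|1671)    [1671 ≡ 7 mod 8 ⇒ (2|1671)^2 = +1]
  = (1671|101)    [QR: 101 ≡ 1 mod 4, sign kept]
  = (55|101)    [1671 ≡ 55 mod 101]
  = (101|55)    [QR: 101 ≡ 1 mod 4, sign kept]
  = (46|55)    [101 ≡ 46 mod 55]
  = (23|55)    [55 ≡ 7 mod 8 ⇒ (2|55) = +1]
  = -(55|23)    [QR: both ≡ 3 mod 4, sign flips]
  = -(9|23)    [55 ≡ 9 mod 23]
  = -(23|9)    [QR: 9 ≡ 1 mod 4, sign kept]
  = -(5|9)    [23 ≡ 5 mod 9]
  = -(9|5)    [QR: 5 ≡ 1 mod 4, sign kept]
  = -(4|5)    [9 ≡ 4 mod 5]
  = -(1|5)    [5 ≡ 5 mod 8 ⇒ (2|5)^2 = +1]
  = -1    [(1|5) = 1]
Second factor (9064|5821):
(9064|5821)
  = (3243|5821)    [9064 ≡ 3243 mod 5821]
  = (5821|3243)    [QR: 5821 ≡ 1 mod 4, sign kept]
  = (2578|3243)    [5821 ≡ 2578 mod 3243]
  = -(1289|3243)    [3243 ≡ 3 mod 8 ⇒ (2|3243) = -1]
  = -(3243|1289)    [QR: 1289 ≡ 1 mod 4, sign kept]
  = -(665|1289)    [3243 ≡ 665 mod 1289]
  = -(1289|665)    [QR: 665 ≡ 1 mod 4, sign kept]
  = -(624|665)    [1289 ≡ 624 mod 665]
  = -(39|665)    [665 ≡ 1 mod 8 ⇒ (2|665)^4 = +1]
  = -(665|39)    [QR: 665 ≡ 1 mod 4, sign kept]
  = -(2|39)    [665 ≡ 2 mod 39]
  = -(1|39)    [39 ≡ 7 mod 8 ⇒ (2|39) = +1]
  = -1    [(1|39) = 1]
Product: (-1)·(-1) = 1.

1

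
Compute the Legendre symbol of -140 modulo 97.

Pull out -1: (-140/97) = (-1/97)·(140/97). Since 97 ≡ 1 (mod 4), (-1/97) = +1. Now have (140/97).
Reduce the numerator: 140 ≡ 43 (mod 97), so (140/97) = (43/97).
97 ≡ 1 (mod 4), so quadratic reciprocity gives (43/97) = (97/43). Reduce: 97 ≡ 11 (mod 43). Now have (11/43).
Both 11 ≡ 3 and 43 ≡ 3 (mod 4), so reciprocity gives (11/43) = -(43/11). Reduce: 43 ≡ 10 (mod 11). Now have -(10/11).
Factor out 2: 10 = 2·5. Since 11 ≡ 3 (mod 8), (2/11) = -1. Now have (5/11).
5 ≡ 1 (mod 4), so quadratic reciprocity gives (5/11) = (11/5). Reduce: 11 ≡ 1 (mod 5). Now have (1/5).
(1/5) = 1. Collecting the sign factors: 1.

1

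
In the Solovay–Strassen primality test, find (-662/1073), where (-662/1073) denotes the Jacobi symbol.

Reduce the numerator: -662 ≡ 411 (mod 1073), so (-662/1073) = (411/1073).
1073 ≡ 1 (mod 4), so quadratic reciprocity gives (411/1073) = (1073/411). Reduce: 1073 ≡ 251 (mod 411). Now have (251/411).
Both 251 ≡ 3 and 411 ≡ 3 (mod 4), so reciprocity gives (251/411) = -(411/251). Reduce: 411 ≡ 160 (mod 251). Now have -(160/251).
Factor out 2: 160 = 2^5·5. Since 251 ≡ 3 (mod 8), (2/251) = -1, and (2/251)^5 = -1. Now have (5/251).
5 ≡ 1 (mod 4), so quadratic reciprocity gives (5/251) = (251/5). Reduce: 251 ≡ 1 (mod 5). Now have (1/5).
(1/5) = 1. Collecting the sign factors: 1.

1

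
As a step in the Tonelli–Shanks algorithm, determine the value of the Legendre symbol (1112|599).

1

(1112|599)
  = (513|599)    [1112 ≡ 513 mod 599]
  = (599|513)    [QR: 513 ≡ 1 mod 4, sign kept]
  = (86|513)    [599 ≡ 86 mod 513]
  = (43|513)    [513 ≡ 1 mod 8 ⇒ (2|513) = +1]
  = (513|43)    [QR: 513 ≡ 1 mod 4, sign kept]
  = (40|43)    [513 ≡ 40 mod 43]
  = -(5|43)    [43 ≡ 3 mod 8 ⇒ (2|43)^3 = -1]
  = -(43|5)    [QR: 5 ≡ 1 mod 4, sign kept]
  = -(3|5)    [43 ≡ 3 mod 5]
  = -(5|3)    [QR: 5 ≡ 1 mod 4, sign kept]
  = -(2|3)    [5 ≡ 2 mod 3]
  = (1|3)    [3 ≡ 3 mod 8 ⇒ (2|3) = -1]
  = 1    [(1|3) = 1]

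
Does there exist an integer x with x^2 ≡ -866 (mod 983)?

(-866/983)
  = (117/983)    [-866 ≡ 117 mod 983]
  = (983/117)    [QR: 117 ≡ 1 mod 4, sign kept]
  = (47/117)    [983 ≡ 47 mod 117]
  = (117/47)    [QR: 117 ≡ 1 mod 4, sign kept]
  = (23/47)    [117 ≡ 23 mod 47]
  = -(47/23)    [QR: both ≡ 3 mod 4, sign flips]
  = -(1/23)    [47 ≡ 1 mod 23]
  = -1    [(1/23) = 1]
(-866/983) = -1, and 983 is prime, so -866 is not a quadratic residue mod 983.

no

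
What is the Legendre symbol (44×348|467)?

By multiplicativity, (44·348|467) = (44|467)·(348|467).
First factor (44|467):
Factor out 2: 44 = 2^2·11. Since 467 ≡ 3 (mod 8), (2|467) = -1, and (2|467)^2 = +1. Now have (11|467).
Both 11 ≡ 3 and 467 ≡ 3 (mod 4), so reciprocity gives (11|467) = -(467|11). Reduce: 467 ≡ 5 (mod 11). Now have -(5|11).
5 ≡ 1 (mod 4), so quadratic reciprocity gives (5|11) = (11|5). Reduce: 11 ≡ 1 (mod 5). Now have -(1|5).
(1|5) = 1. Collecting the sign factors: -1.
Second factor (348|467):
Factor out 2: 348 = 2^2·87. Since 467 ≡ 3 (mod 8), (2|467) = -1, and (2|467)^2 = +1. Now have (87|467).
Both 87 ≡ 3 and 467 ≡ 3 (mod 4), so reciprocity gives (87|467) = -(467|87). Reduce: 467 ≡ 32 (mod 87). Now have -(32|87).
Factor out 2: 32 = 2^5. Since 87 ≡ 7 (mod 8), (2|87) = +1, and (2|87)^5 = +1. Now have -(1|87).
(1|87) = 1. Collecting the sign factors: -1.
Product: (-1)·(-1) = 1.

1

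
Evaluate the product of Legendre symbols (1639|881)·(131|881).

By multiplicativity, (1639·131|881) = (1639|881)·(131|881).
First factor (1639|881):
(1639|881)
  = (758|881)    [1639 ≡ 758 mod 881]
  = (379|881)    [881 ≡ 1 mod 8 ⇒ (2|881) = +1]
  = (881|379)    [QR: 881 ≡ 1 mod 4, sign kept]
  = (123|379)    [881 ≡ 123 mod 379]
  = -(379|123)    [QR: both ≡ 3 mod 4, sign flips]
  = -(10|123)    [379 ≡ 10 mod 123]
  = (5|123)    [123 ≡ 3 mod 8 ⇒ (2|123) = -1]
  = (123|5)    [QR: 5 ≡ 1 mod 4, sign kept]
  = (3|5)    [123 ≡ 3 mod 5]
  = (5|3)    [QR: 5 ≡ 1 mod 4, sign kept]
  = (2|3)    [5 ≡ 2 mod 3]
  = -(1|3)    [3 ≡ 3 mod 8 ⇒ (2|3) = -1]
  = -1    [(1|3) = 1]
Second factor (131|881):
(131|881)
  = (881|131)    [QR: 881 ≡ 1 mod 4, sign kept]
  = (95|131)    [881 ≡ 95 mod 131]
  = -(131|95)    [QR: both ≡ 3 mod 4, sign flips]
  = -(36|95)    [131 ≡ 36 mod 95]
  = -(9|95)    [95 ≡ 7 mod 8 ⇒ (2|95)^2 = +1]
  = -(95|9)    [QR: 9 ≡ 1 mod 4, sign kept]
  = -(5|9)    [95 ≡ 5 mod 9]
  = -(9|5)    [QR: 5 ≡ 1 mod 4, sign kept]
  = -(4|5)    [9 ≡ 4 mod 5]
  = -(1|5)    [5 ≡ 5 mod 8 ⇒ (2|5)^2 = +1]
  = -1    [(1|5) = 1]
Product: (-1)·(-1) = 1.

1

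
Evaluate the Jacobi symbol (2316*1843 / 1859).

1

By multiplicativity, (2316·1843 / 1859) = (2316 / 1859)·(1843 / 1859).
First factor (2316 / 1859):
Reduce the numerator: 2316 ≡ 457 (mod 1859), so (2316 / 1859) = (457 / 1859).
457 ≡ 1 (mod 4), so quadratic reciprocity gives (457 / 1859) = (1859 / 457). Reduce: 1859 ≡ 31 (mod 457). Now have (31 / 457).
457 ≡ 1 (mod 4), so quadratic reciprocity gives (31 / 457) = (457 / 31). Reduce: 457 ≡ 23 (mod 31). Now have (23 / 31).
Both 23 ≡ 3 and 31 ≡ 3 (mod 4), so reciprocity gives (23 / 31) = -(31 / 23). Reduce: 31 ≡ 8 (mod 23). Now have -(8 / 23).
Factor out 2: 8 = 2^3. Since 23 ≡ 7 (mod 8), (2 / 23) = +1, and (2 / 23)^3 = +1. Now have -(1 / 23).
(1 / 23) = 1. Collecting the sign factors: -1.
Second factor (1843 / 1859):
Both 1843 ≡ 3 and 1859 ≡ 3 (mod 4), so reciprocity gives (1843 / 1859) = -(1859 / 1843). Reduce: 1859 ≡ 16 (mod 1843). Now have -(16 / 1843).
Factor out 2: 16 = 2^4. Since 1843 ≡ 3 (mod 8), (2 / 1843) = -1, and (2 / 1843)^4 = +1. Now have -(1 / 1843).
(1 / 1843) = 1. Collecting the sign factors: -1.
Product: (-1)·(-1) = 1.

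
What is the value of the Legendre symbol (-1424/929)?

1

(-1424/929)
  = (434/929)    [-1424 ≡ 434 mod 929]
  = (217/929)    [929 ≡ 1 mod 8 ⇒ (2/929) = +1]
  = (929/217)    [QR: 217 ≡ 1 mod 4, sign kept]
  = (61/217)    [929 ≡ 61 mod 217]
  = (217/61)    [QR: 61 ≡ 1 mod 4, sign kept]
  = (34/61)    [217 ≡ 34 mod 61]
  = -(17/61)    [61 ≡ 5 mod 8 ⇒ (2/61) = -1]
  = -(61/17)    [QR: 17 ≡ 1 mod 4, sign kept]
  = -(10/17)    [61 ≡ 10 mod 17]
  = -(5/17)    [17 ≡ 1 mod 8 ⇒ (2/17) = +1]
  = -(17/5)    [QR: 5 ≡ 1 mod 4, sign kept]
  = -(2/5)    [17 ≡ 2 mod 5]
  = (1/5)    [5 ≡ 5 mod 8 ⇒ (2/5) = -1]
  = 1    [(1/5) = 1]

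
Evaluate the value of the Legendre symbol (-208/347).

-1

Reduce the numerator: -208 ≡ 139 (mod 347), so (-208/347) = (139/347).
Both 139 ≡ 3 and 347 ≡ 3 (mod 4), so reciprocity gives (139/347) = -(347/139). Reduce: 347 ≡ 69 (mod 139). Now have -(69/139).
69 ≡ 1 (mod 4), so quadratic reciprocity gives (69/139) = (139/69). Reduce: 139 ≡ 1 (mod 69). Now have -(1/69).
(1/69) = 1. Collecting the sign factors: -1.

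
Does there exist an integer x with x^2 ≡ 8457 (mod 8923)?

(8457/8923)
  = (8923/8457)    [QR: 8457 ≡ 1 mod 4, sign kept]
  = (466/8457)    [8923 ≡ 466 mod 8457]
  = (233/8457)    [8457 ≡ 1 mod 8 ⇒ (2/8457) = +1]
  = (8457/233)    [QR: 233 ≡ 1 mod 4, sign kept]
  = (69/233)    [8457 ≡ 69 mod 233]
  = (233/69)    [QR: 69 ≡ 1 mod 4, sign kept]
  = (26/69)    [233 ≡ 26 mod 69]
  = -(13/69)    [69 ≡ 5 mod 8 ⇒ (2/69) = -1]
  = -(69/13)    [QR: 13 ≡ 1 mod 4, sign kept]
  = -(4/13)    [69 ≡ 4 mod 13]
  = -(1/13)    [13 ≡ 5 mod 8 ⇒ (2/13)^2 = +1]
  = -1    [(1/13) = 1]
(8457/8923) = -1, and 8923 is prime, so 8457 is not a quadratic residue mod 8923.

no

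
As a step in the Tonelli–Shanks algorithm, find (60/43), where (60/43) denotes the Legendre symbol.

Reduce the numerator: 60 ≡ 17 (mod 43), so (60/43) = (17/43).
17 ≡ 1 (mod 4), so quadratic reciprocity gives (17/43) = (43/17). Reduce: 43 ≡ 9 (mod 17). Now have (9/17).
9 ≡ 1 (mod 4), so quadratic reciprocity gives (9/17) = (17/9). Reduce: 17 ≡ 8 (mod 9). Now have (8/9).
Factor out 2: 8 = 2^3. Since 9 ≡ 1 (mod 8), (2/9) = +1, and (2/9)^3 = +1. Now have (1/9).
(1/9) = 1. Collecting the sign factors: 1.

1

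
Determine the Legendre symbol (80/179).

Factor out 2: 80 = 2^4·5. Since 179 ≡ 3 (mod 8), (2/179) = -1, and (2/179)^4 = +1. Now have (5/179).
5 ≡ 1 (mod 4), so quadratic reciprocity gives (5/179) = (179/5). Reduce: 179 ≡ 4 (mod 5). Now have (4/5).
Factor out 2: 4 = 2^2. Since 5 ≡ 5 (mod 8), (2/5) = -1, and (2/5)^2 = +1. Now have (1/5).
(1/5) = 1. Collecting the sign factors: 1.

1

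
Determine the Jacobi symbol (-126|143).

(-126|143)
  = (17|143)    [-126 ≡ 17 mod 143]
  = (143|17)    [QR: 17 ≡ 1 mod 4, sign kept]
  = (7|17)    [143 ≡ 7 mod 17]
  = (17|7)    [QR: 17 ≡ 1 mod 4, sign kept]
  = (3|7)    [17 ≡ 3 mod 7]
  = -(7|3)    [QR: both ≡ 3 mod 4, sign flips]
  = -(1|3)    [7 ≡ 1 mod 3]
  = -1    [(1|3) = 1]

-1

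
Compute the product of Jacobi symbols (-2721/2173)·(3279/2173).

By multiplicativity, (-2721·3279/2173) = (-2721/2173)·(3279/2173).
First factor (-2721/2173):
Reduce the numerator: -2721 ≡ 1625 (mod 2173), so (-2721/2173) = (1625/2173).
1625 ≡ 1 (mod 4), so quadratic reciprocity gives (1625/2173) = (2173/1625). Reduce: 2173 ≡ 548 (mod 1625). Now have (548/1625).
Factor out 2: 548 = 2^2·137. Since 1625 ≡ 1 (mod 8), (2/1625) = +1, and (2/1625)^2 = +1. Now have (137/1625).
137 ≡ 1 (mod 4), so quadratic reciprocity gives (137/1625) = (1625/137). Reduce: 1625 ≡ 118 (mod 137). Now have (118/137).
Factor out 2: 118 = 2·59. Since 137 ≡ 1 (mod 8), (2/137) = +1. Now have (59/137).
137 ≡ 1 (mod 4), so quadratic reciprocity gives (59/137) = (137/59). Reduce: 137 ≡ 19 (mod 59). Now have (19/59).
Both 19 ≡ 3 and 59 ≡ 3 (mod 4), so reciprocity gives (19/59) = -(59/19). Reduce: 59 ≡ 2 (mod 19). Now have -(2/19).
Factor out 2: 2 = 2. Since 19 ≡ 3 (mod 8), (2/19) = -1. Now have (1/19).
(1/19) = 1. Collecting the sign factors: 1.
Second factor (3279/2173):
Reduce the numerator: 3279 ≡ 1106 (mod 2173), so (3279/2173) = (1106/2173).
Factor out 2: 1106 = 2·553. Since 2173 ≡ 5 (mod 8), (2/2173) = -1. Now have -(553/2173).
553 ≡ 1 (mod 4), so quadratic reciprocity gives (553/2173) = (2173/553). Reduce: 2173 ≡ 514 (mod 553). Now have -(514/553).
Factor out 2: 514 = 2·257. Since 553 ≡ 1 (mod 8), (2/553) = +1. Now have -(257/553).
257 ≡ 1 (mod 4), so quadratic reciprocity gives (257/553) = (553/257). Reduce: 553 ≡ 39 (mod 257). Now have -(39/257).
257 ≡ 1 (mod 4), so quadratic reciprocity gives (39/257) = (257/39). Reduce: 257 ≡ 23 (mod 39). Now have -(23/39).
Both 23 ≡ 3 and 39 ≡ 3 (mod 4), so reciprocity gives (23/39) = -(39/23). Reduce: 39 ≡ 16 (mod 23). Now have (16/23).
Factor out 2: 16 = 2^4. Since 23 ≡ 7 (mod 8), (2/23) = +1, and (2/23)^4 = +1. Now have (1/23).
(1/23) = 1. Collecting the sign factors: 1.
Product: (1)·(1) = 1.

1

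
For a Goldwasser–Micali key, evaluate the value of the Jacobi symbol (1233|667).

Reduce the numerator: 1233 ≡ 566 (mod 667), so (1233|667) = (566|667).
Factor out 2: 566 = 2·283. Since 667 ≡ 3 (mod 8), (2|667) = -1. Now have -(283|667).
Both 283 ≡ 3 and 667 ≡ 3 (mod 4), so reciprocity gives (283|667) = -(667|283). Reduce: 667 ≡ 101 (mod 283). Now have (101|283).
101 ≡ 1 (mod 4), so quadratic reciprocity gives (101|283) = (283|101). Reduce: 283 ≡ 81 (mod 101). Now have (81|101).
81 ≡ 1 (mod 4), so quadratic reciprocity gives (81|101) = (101|81). Reduce: 101 ≡ 20 (mod 81). Now have (20|81).
Factor out 2: 20 = 2^2·5. Since 81 ≡ 1 (mod 8), (2|81) = +1, and (2|81)^2 = +1. Now have (5|81).
5 ≡ 1 (mod 4), so quadratic reciprocity gives (5|81) = (81|5). Reduce: 81 ≡ 1 (mod 5). Now have (1|5).
(1|5) = 1. Collecting the sign factors: 1.

1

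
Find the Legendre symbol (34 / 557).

-1

Factor out 2: 34 = 2·17. Since 557 ≡ 5 (mod 8), (2 / 557) = -1. Now have -(17 / 557).
17 ≡ 1 (mod 4), so quadratic reciprocity gives (17 / 557) = (557 / 17). Reduce: 557 ≡ 13 (mod 17). Now have -(13 / 17).
13 ≡ 1 (mod 4), so quadratic reciprocity gives (13 / 17) = (17 / 13). Reduce: 17 ≡ 4 (mod 13). Now have -(4 / 13).
Factor out 2: 4 = 2^2. Since 13 ≡ 5 (mod 8), (2 / 13) = -1, and (2 / 13)^2 = +1. Now have -(1 / 13).
(1 / 13) = 1. Collecting the sign factors: -1.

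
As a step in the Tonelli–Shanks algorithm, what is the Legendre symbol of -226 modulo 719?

(-226 / 719)
  = (493 / 719)    [-226 ≡ 493 mod 719]
  = (719 / 493)    [QR: 493 ≡ 1 mod 4, sign kept]
  = (226 / 493)    [719 ≡ 226 mod 493]
  = -(113 / 493)    [493 ≡ 5 mod 8 ⇒ (2 / 493) = -1]
  = -(493 / 113)    [QR: 113 ≡ 1 mod 4, sign kept]
  = -(41 / 113)    [493 ≡ 41 mod 113]
  = -(113 / 41)    [QR: 41 ≡ 1 mod 4, sign kept]
  = -(31 / 41)    [113 ≡ 31 mod 41]
  = -(41 / 31)    [QR: 41 ≡ 1 mod 4, sign kept]
  = -(10 / 31)    [41 ≡ 10 mod 31]
  = -(5 / 31)    [31 ≡ 7 mod 8 ⇒ (2 / 31) = +1]
  = -(31 / 5)    [QR: 5 ≡ 1 mod 4, sign kept]
  = -(1 / 5)    [31 ≡ 1 mod 5]
  = -1    [(1 / 5) = 1]

-1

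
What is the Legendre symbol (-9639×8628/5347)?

By multiplicativity, (-9639·8628/5347) = (-9639/5347)·(8628/5347).
First factor (-9639/5347):
Pull out -1: (-9639/5347) = (-1/5347)·(9639/5347). Since 5347 ≡ 3 (mod 4), (-1/5347) = -1. Now have -(9639/5347).
Reduce the numerator: 9639 ≡ 4292 (mod 5347), so (9639/5347) = (4292/5347).
Factor out 2: 4292 = 2^2·1073. Since 5347 ≡ 3 (mod 8), (2/5347) = -1, and (2/5347)^2 = +1. Now have -(1073/5347).
1073 ≡ 1 (mod 4), so quadratic reciprocity gives (1073/5347) = (5347/1073). Reduce: 5347 ≡ 1055 (mod 1073). Now have -(1055/1073).
1073 ≡ 1 (mod 4), so quadratic reciprocity gives (1055/1073) = (1073/1055). Reduce: 1073 ≡ 18 (mod 1055). Now have -(18/1055).
Factor out 2: 18 = 2·9. Since 1055 ≡ 7 (mod 8), (2/1055) = +1. Now have -(9/1055).
9 ≡ 1 (mod 4), so quadratic reciprocity gives (9/1055) = (1055/9). Reduce: 1055 ≡ 2 (mod 9). Now have -(2/9).
Factor out 2: 2 = 2. Since 9 ≡ 1 (mod 8), (2/9) = +1. Now have -(1/9).
(1/9) = 1. Collecting the sign factors: -1.
Second factor (8628/5347):
Reduce the numerator: 8628 ≡ 3281 (mod 5347), so (8628/5347) = (3281/5347).
3281 ≡ 1 (mod 4), so quadratic reciprocity gives (3281/5347) = (5347/3281). Reduce: 5347 ≡ 2066 (mod 3281). Now have (2066/3281).
Factor out 2: 2066 = 2·1033. Since 3281 ≡ 1 (mod 8), (2/3281) = +1. Now have (1033/3281).
1033 ≡ 1 (mod 4), so quadratic reciprocity gives (1033/3281) = (3281/1033). Reduce: 3281 ≡ 182 (mod 1033). Now have (182/1033).
Factor out 2: 182 = 2·91. Since 1033 ≡ 1 (mod 8), (2/1033) = +1. Now have (91/1033).
1033 ≡ 1 (mod 4), so quadratic reciprocity gives (91/1033) = (1033/91). Reduce: 1033 ≡ 32 (mod 91). Now have (32/91).
Factor out 2: 32 = 2^5. Since 91 ≡ 3 (mod 8), (2/91) = -1, and (2/91)^5 = -1. Now have -(1/91).
(1/91) = 1. Collecting the sign factors: -1.
Product: (-1)·(-1) = 1.

1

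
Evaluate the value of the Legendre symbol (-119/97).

Pull out -1: (-119/97) = (-1/97)·(119/97). Since 97 ≡ 1 (mod 4), (-1/97) = +1. Now have (119/97).
Reduce the numerator: 119 ≡ 22 (mod 97), so (119/97) = (22/97).
Factor out 2: 22 = 2·11. Since 97 ≡ 1 (mod 8), (2/97) = +1. Now have (11/97).
97 ≡ 1 (mod 4), so quadratic reciprocity gives (11/97) = (97/11). Reduce: 97 ≡ 9 (mod 11). Now have (9/11).
9 ≡ 1 (mod 4), so quadratic reciprocity gives (9/11) = (11/9). Reduce: 11 ≡ 2 (mod 9). Now have (2/9).
Factor out 2: 2 = 2. Since 9 ≡ 1 (mod 8), (2/9) = +1. Now have (1/9).
(1/9) = 1. Collecting the sign factors: 1.

1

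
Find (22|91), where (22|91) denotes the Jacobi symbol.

(22|91)
  = -(11|91)    [91 ≡ 3 mod 8 ⇒ (2|91) = -1]
  = (91|11)    [QR: both ≡ 3 mod 4, sign flips]
  = (3|11)    [91 ≡ 3 mod 11]
  = -(11|3)    [QR: both ≡ 3 mod 4, sign flips]
  = -(2|3)    [11 ≡ 2 mod 3]
  = (1|3)    [3 ≡ 3 mod 8 ⇒ (2|3) = -1]
  = 1    [(1|3) = 1]

1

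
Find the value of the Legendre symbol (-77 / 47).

(-77 / 47)
  = -(77 / 47)    [47 ≡ 3 mod 4 ⇒ (-1 / 47) = -1]
  = -(30 / 47)    [77 ≡ 30 mod 47]
  = -(15 / 47)    [47 ≡ 7 mod 8 ⇒ (2 / 47) = +1]
  = (47 / 15)    [QR: both ≡ 3 mod 4, sign flips]
  = (2 / 15)    [47 ≡ 2 mod 15]
  = (1 / 15)    [15 ≡ 7 mod 8 ⇒ (2 / 15) = +1]
  = 1    [(1 / 15) = 1]

1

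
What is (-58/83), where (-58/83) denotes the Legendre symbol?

(-58/83)
  = -(58/83)    [83 ≡ 3 mod 4 ⇒ (-1/83) = -1]
  = (29/83)    [83 ≡ 3 mod 8 ⇒ (2/83) = -1]
  = (83/29)    [QR: 29 ≡ 1 mod 4, sign kept]
  = (25/29)    [83 ≡ 25 mod 29]
  = (29/25)    [QR: 25 ≡ 1 mod 4, sign kept]
  = (4/25)    [29 ≡ 4 mod 25]
  = (1/25)    [25 ≡ 1 mod 8 ⇒ (2/25)^2 = +1]
  = 1    [(1/25) = 1]

1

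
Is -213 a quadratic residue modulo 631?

yes

(-213/631)
  = (418/631)    [-213 ≡ 418 mod 631]
  = (209/631)    [631 ≡ 7 mod 8 ⇒ (2/631) = +1]
  = (631/209)    [QR: 209 ≡ 1 mod 4, sign kept]
  = (4/209)    [631 ≡ 4 mod 209]
  = (1/209)    [209 ≡ 1 mod 8 ⇒ (2/209)^2 = +1]
  = 1    [(1/209) = 1]
(-213/631) = 1, and 631 is prime, so -213 is a quadratic residue mod 631.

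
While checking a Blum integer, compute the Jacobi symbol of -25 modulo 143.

-1

Pull out -1: (-25/143) = (-1/143)·(25/143). Since 143 ≡ 3 (mod 4), (-1/143) = -1. Now have -(25/143).
25 ≡ 1 (mod 4), so quadratic reciprocity gives (25/143) = (143/25). Reduce: 143 ≡ 18 (mod 25). Now have -(18/25).
Factor out 2: 18 = 2·9. Since 25 ≡ 1 (mod 8), (2/25) = +1. Now have -(9/25).
9 ≡ 1 (mod 4), so quadratic reciprocity gives (9/25) = (25/9). Reduce: 25 ≡ 7 (mod 9). Now have -(7/9).
9 ≡ 1 (mod 4), so quadratic reciprocity gives (7/9) = (9/7). Reduce: 9 ≡ 2 (mod 7). Now have -(2/7).
Factor out 2: 2 = 2. Since 7 ≡ 7 (mod 8), (2/7) = +1. Now have -(1/7).
(1/7) = 1. Collecting the sign factors: -1.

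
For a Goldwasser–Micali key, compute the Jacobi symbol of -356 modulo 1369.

Reduce the numerator: -356 ≡ 1013 (mod 1369), so (-356/1369) = (1013/1369).
1013 ≡ 1 (mod 4), so quadratic reciprocity gives (1013/1369) = (1369/1013). Reduce: 1369 ≡ 356 (mod 1013). Now have (356/1013).
Factor out 2: 356 = 2^2·89. Since 1013 ≡ 5 (mod 8), (2/1013) = -1, and (2/1013)^2 = +1. Now have (89/1013).
89 ≡ 1 (mod 4), so quadratic reciprocity gives (89/1013) = (1013/89). Reduce: 1013 ≡ 34 (mod 89). Now have (34/89).
Factor out 2: 34 = 2·17. Since 89 ≡ 1 (mod 8), (2/89) = +1. Now have (17/89).
17 ≡ 1 (mod 4), so quadratic reciprocity gives (17/89) = (89/17). Reduce: 89 ≡ 4 (mod 17). Now have (4/17).
Factor out 2: 4 = 2^2. Since 17 ≡ 1 (mod 8), (2/17) = +1, and (2/17)^2 = +1. Now have (1/17).
(1/17) = 1. Collecting the sign factors: 1.

1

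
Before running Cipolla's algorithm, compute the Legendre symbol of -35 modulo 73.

(-35 / 73)
  = (35 / 73)    [73 ≡ 1 mod 4 ⇒ (-1 / 73) = +1]
  = (73 / 35)    [QR: 73 ≡ 1 mod 4, sign kept]
  = (3 / 35)    [73 ≡ 3 mod 35]
  = -(35 / 3)    [QR: both ≡ 3 mod 4, sign flips]
  = -(2 / 3)    [35 ≡ 2 mod 3]
  = (1 / 3)    [3 ≡ 3 mod 8 ⇒ (2 / 3) = -1]
  = 1    [(1 / 3) = 1]

1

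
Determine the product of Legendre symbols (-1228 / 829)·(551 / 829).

By multiplicativity, (-1228·551 / 829) = (-1228 / 829)·(551 / 829).
First factor (-1228 / 829):
Reduce the numerator: -1228 ≡ 430 (mod 829), so (-1228 / 829) = (430 / 829).
Factor out 2: 430 = 2·215. Since 829 ≡ 5 (mod 8), (2 / 829) = -1. Now have -(215 / 829).
829 ≡ 1 (mod 4), so quadratic reciprocity gives (215 / 829) = (829 / 215). Reduce: 829 ≡ 184 (mod 215). Now have -(184 / 215).
Factor out 2: 184 = 2^3·23. Since 215 ≡ 7 (mod 8), (2 / 215) = +1, and (2 / 215)^3 = +1. Now have -(23 / 215).
Both 23 ≡ 3 and 215 ≡ 3 (mod 4), so reciprocity gives (23 / 215) = -(215 / 23). Reduce: 215 ≡ 8 (mod 23). Now have (8 / 23).
Factor out 2: 8 = 2^3. Since 23 ≡ 7 (mod 8), (2 / 23) = +1, and (2 / 23)^3 = +1. Now have (1 / 23).
(1 / 23) = 1. Collecting the sign factors: 1.
Second factor (551 / 829):
829 ≡ 1 (mod 4), so quadratic reciprocity gives (551 / 829) = (829 / 551). Reduce: 829 ≡ 278 (mod 551). Now have (278 / 551).
Factor out 2: 278 = 2·139. Since 551 ≡ 7 (mod 8), (2 / 551) = +1. Now have (139 / 551).
Both 139 ≡ 3 and 551 ≡ 3 (mod 4), so reciprocity gives (139 / 551) = -(551 / 139). Reduce: 551 ≡ 134 (mod 139). Now have -(134 / 139).
Factor out 2: 134 = 2·67. Since 139 ≡ 3 (mod 8), (2 / 139) = -1. Now have (67 / 139).
Both 67 ≡ 3 and 139 ≡ 3 (mod 4), so reciprocity gives (67 / 139) = -(139 / 67). Reduce: 139 ≡ 5 (mod 67). Now have -(5 / 67).
5 ≡ 1 (mod 4), so quadratic reciprocity gives (5 / 67) = (67 / 5). Reduce: 67 ≡ 2 (mod 5). Now have -(2 / 5).
Factor out 2: 2 = 2. Since 5 ≡ 5 (mod 8), (2 / 5) = -1. Now have (1 / 5).
(1 / 5) = 1. Collecting the sign factors: 1.
Product: (1)·(1) = 1.

1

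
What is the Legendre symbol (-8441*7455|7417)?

1

By multiplicativity, (-8441·7455|7417) = (-8441|7417)·(7455|7417).
First factor (-8441|7417):
Reduce the numerator: -8441 ≡ 6393 (mod 7417), so (-8441|7417) = (6393|7417).
6393 ≡ 1 (mod 4), so quadratic reciprocity gives (6393|7417) = (7417|6393). Reduce: 7417 ≡ 1024 (mod 6393). Now have (1024|6393).
Factor out 2: 1024 = 2^10. Since 6393 ≡ 1 (mod 8), (2|6393) = +1, and (2|6393)^10 = +1. Now have (1|6393).
(1|6393) = 1. Collecting the sign factors: 1.
Second factor (7455|7417):
Reduce the numerator: 7455 ≡ 38 (mod 7417), so (7455|7417) = (38|7417).
Factor out 2: 38 = 2·19. Since 7417 ≡ 1 (mod 8), (2|7417) = +1. Now have (19|7417).
7417 ≡ 1 (mod 4), so quadratic reciprocity gives (19|7417) = (7417|19). Reduce: 7417 ≡ 7 (mod 19). Now have (7|19).
Both 7 ≡ 3 and 19 ≡ 3 (mod 4), so reciprocity gives (7|19) = -(19|7). Reduce: 19 ≡ 5 (mod 7). Now have -(5|7).
5 ≡ 1 (mod 4), so quadratic reciprocity gives (5|7) = (7|5). Reduce: 7 ≡ 2 (mod 5). Now have -(2|5).
Factor out 2: 2 = 2. Since 5 ≡ 5 (mod 8), (2|5) = -1. Now have (1|5).
(1|5) = 1. Collecting the sign factors: 1.
Product: (1)·(1) = 1.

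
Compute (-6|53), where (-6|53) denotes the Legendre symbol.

1

Reduce the numerator: -6 ≡ 47 (mod 53), so (-6|53) = (47|53).
53 ≡ 1 (mod 4), so quadratic reciprocity gives (47|53) = (53|47). Reduce: 53 ≡ 6 (mod 47). Now have (6|47).
Factor out 2: 6 = 2·3. Since 47 ≡ 7 (mod 8), (2|47) = +1. Now have (3|47).
Both 3 ≡ 3 and 47 ≡ 3 (mod 4), so reciprocity gives (3|47) = -(47|3). Reduce: 47 ≡ 2 (mod 3). Now have -(2|3).
Factor out 2: 2 = 2. Since 3 ≡ 3 (mod 8), (2|3) = -1. Now have (1|3).
(1|3) = 1. Collecting the sign factors: 1.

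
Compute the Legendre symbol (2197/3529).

-1

2197 ≡ 1 (mod 4), so quadratic reciprocity gives (2197/3529) = (3529/2197). Reduce: 3529 ≡ 1332 (mod 2197). Now have (1332/2197).
Factor out 2: 1332 = 2^2·333. Since 2197 ≡ 5 (mod 8), (2/2197) = -1, and (2/2197)^2 = +1. Now have (333/2197).
333 ≡ 1 (mod 4), so quadratic reciprocity gives (333/2197) = (2197/333). Reduce: 2197 ≡ 199 (mod 333). Now have (199/333).
333 ≡ 1 (mod 4), so quadratic reciprocity gives (199/333) = (333/199). Reduce: 333 ≡ 134 (mod 199). Now have (134/199).
Factor out 2: 134 = 2·67. Since 199 ≡ 7 (mod 8), (2/199) = +1. Now have (67/199).
Both 67 ≡ 3 and 199 ≡ 3 (mod 4), so reciprocity gives (67/199) = -(199/67). Reduce: 199 ≡ 65 (mod 67). Now have -(65/67).
65 ≡ 1 (mod 4), so quadratic reciprocity gives (65/67) = (67/65). Reduce: 67 ≡ 2 (mod 65). Now have -(2/65).
Factor out 2: 2 = 2. Since 65 ≡ 1 (mod 8), (2/65) = +1. Now have -(1/65).
(1/65) = 1. Collecting the sign factors: -1.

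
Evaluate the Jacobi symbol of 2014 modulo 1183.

-1

(2014|1183)
  = (831|1183)    [2014 ≡ 831 mod 1183]
  = -(1183|831)    [QR: both ≡ 3 mod 4, sign flips]
  = -(352|831)    [1183 ≡ 352 mod 831]
  = -(11|831)    [831 ≡ 7 mod 8 ⇒ (2|831)^5 = +1]
  = (831|11)    [QR: both ≡ 3 mod 4, sign flips]
  = (6|11)    [831 ≡ 6 mod 11]
  = -(3|11)    [11 ≡ 3 mod 8 ⇒ (2|11) = -1]
  = (11|3)    [QR: both ≡ 3 mod 4, sign flips]
  = (2|3)    [11 ≡ 2 mod 3]
  = -(1|3)    [3 ≡ 3 mod 8 ⇒ (2|3) = -1]
  = -1    [(1|3) = 1]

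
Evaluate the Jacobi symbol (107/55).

(107/55)
  = (52/55)    [107 ≡ 52 mod 55]
  = (13/55)    [55 ≡ 7 mod 8 ⇒ (2/55)^2 = +1]
  = (55/13)    [QR: 13 ≡ 1 mod 4, sign kept]
  = (3/13)    [55 ≡ 3 mod 13]
  = (13/3)    [QR: 13 ≡ 1 mod 4, sign kept]
  = (1/3)    [13 ≡ 1 mod 3]
  = 1    [(1/3) = 1]

1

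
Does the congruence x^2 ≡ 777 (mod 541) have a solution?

no

(777|541)
  = (236|541)    [777 ≡ 236 mod 541]
  = (59|541)    [541 ≡ 5 mod 8 ⇒ (2|541)^2 = +1]
  = (541|59)    [QR: 541 ≡ 1 mod 4, sign kept]
  = (10|59)    [541 ≡ 10 mod 59]
  = -(5|59)    [59 ≡ 3 mod 8 ⇒ (2|59) = -1]
  = -(59|5)    [QR: 5 ≡ 1 mod 4, sign kept]
  = -(4|5)    [59 ≡ 4 mod 5]
  = -(1|5)    [5 ≡ 5 mod 8 ⇒ (2|5)^2 = +1]
  = -1    [(1|5) = 1]
(777|541) = -1, and 541 is prime, so 777 is not a quadratic residue mod 541.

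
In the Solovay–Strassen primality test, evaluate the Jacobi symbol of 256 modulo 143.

1

(256/143)
  = (113/143)    [256 ≡ 113 mod 143]
  = (143/113)    [QR: 113 ≡ 1 mod 4, sign kept]
  = (30/113)    [143 ≡ 30 mod 113]
  = (15/113)    [113 ≡ 1 mod 8 ⇒ (2/113) = +1]
  = (113/15)    [QR: 113 ≡ 1 mod 4, sign kept]
  = (8/15)    [113 ≡ 8 mod 15]
  = (1/15)    [15 ≡ 7 mod 8 ⇒ (2/15)^3 = +1]
  = 1    [(1/15) = 1]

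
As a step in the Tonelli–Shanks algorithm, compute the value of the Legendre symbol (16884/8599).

-1

(16884/8599)
  = (8285/8599)    [16884 ≡ 8285 mod 8599]
  = (8599/8285)    [QR: 8285 ≡ 1 mod 4, sign kept]
  = (314/8285)    [8599 ≡ 314 mod 8285]
  = -(157/8285)    [8285 ≡ 5 mod 8 ⇒ (2/8285) = -1]
  = -(8285/157)    [QR: 157 ≡ 1 mod 4, sign kept]
  = -(121/157)    [8285 ≡ 121 mod 157]
  = -(157/121)    [QR: 121 ≡ 1 mod 4, sign kept]
  = -(36/121)    [157 ≡ 36 mod 121]
  = -(9/121)    [121 ≡ 1 mod 8 ⇒ (2/121)^2 = +1]
  = -(121/9)    [QR: 9 ≡ 1 mod 4, sign kept]
  = -(4/9)    [121 ≡ 4 mod 9]
  = -(1/9)    [9 ≡ 1 mod 8 ⇒ (2/9)^2 = +1]
  = -1    [(1/9) = 1]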